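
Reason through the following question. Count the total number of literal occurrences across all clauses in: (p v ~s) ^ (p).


Counting literals in each clause:
Clause 1: 2 literal(s)
Clause 2: 1 literal(s)
Total = 3

3


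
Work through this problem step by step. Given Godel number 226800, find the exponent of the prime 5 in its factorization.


Factorize 226800 by dividing by 5 repeatedly.
Division steps: 5 divides 226800 exactly 2 time(s).
Exponent of 5 = 2

2


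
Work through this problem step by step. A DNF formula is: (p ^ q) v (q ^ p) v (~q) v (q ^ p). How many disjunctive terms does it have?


A DNF formula is a disjunction of terms (conjunctions).
Terms are separated by v.
Counting the disjuncts: 4 terms.

4


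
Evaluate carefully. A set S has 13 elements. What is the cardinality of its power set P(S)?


The power set of a set with n elements has 2^n elements.
|P(S)| = 2^13 = 8192

8192


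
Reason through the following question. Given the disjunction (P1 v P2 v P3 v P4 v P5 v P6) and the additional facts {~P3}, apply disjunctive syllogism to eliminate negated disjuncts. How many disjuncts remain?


Original disjuncts (6): P1, P2, P3, P4, P5, P6
Negated (eliminate): ~P3
Remaining disjuncts: P1, P2, P4, P5, P6
Count = 6 - 1 = 5

5


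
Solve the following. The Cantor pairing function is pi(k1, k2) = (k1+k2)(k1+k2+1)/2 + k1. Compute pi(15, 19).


k1 + k2 = 34
(k1+k2)(k1+k2+1)/2 = 34 * 35 / 2 = 595
pi = 595 + 15 = 610

610


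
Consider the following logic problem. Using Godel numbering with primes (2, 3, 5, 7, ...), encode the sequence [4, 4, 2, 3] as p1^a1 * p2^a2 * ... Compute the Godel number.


Encode each element as an exponent of the corresponding prime:
  2^4 = 16
  3^4 = 81
  5^2 = 25
  7^3 = 343
Product = 16 * 81 * 25 * 343 = 11113200

11113200


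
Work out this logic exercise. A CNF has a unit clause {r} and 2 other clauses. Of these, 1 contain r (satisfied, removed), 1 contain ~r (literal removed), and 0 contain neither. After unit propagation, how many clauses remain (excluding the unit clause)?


Satisfied (removed): 1
Shortened (remain): 1
Unchanged (remain): 0
Remaining = 1 + 0 = 1

1


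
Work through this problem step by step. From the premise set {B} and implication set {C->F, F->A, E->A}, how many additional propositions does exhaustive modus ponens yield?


Initial facts: {B}
Apply modus ponens to closure:
  (no implication fires)
Final known: {B}
New propositions: {(none)}
Count = 0

0


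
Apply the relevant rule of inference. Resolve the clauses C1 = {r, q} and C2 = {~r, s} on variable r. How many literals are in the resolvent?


Remove r from C1 and ~r from C2.
C1 remainder: {q}
C2 remainder: {s}
Union (resolvent): {q, s}
Resolvent has 2 literal(s).

2


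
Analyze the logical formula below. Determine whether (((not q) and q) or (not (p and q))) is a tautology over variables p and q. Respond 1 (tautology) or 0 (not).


Check all 4 assignments:
p=0, q=0: 1
p=0, q=1: 1
p=1, q=0: 1
p=1, q=1: 0
Satisfying count = 3/4.
Tautology iff count = 4: no.

0


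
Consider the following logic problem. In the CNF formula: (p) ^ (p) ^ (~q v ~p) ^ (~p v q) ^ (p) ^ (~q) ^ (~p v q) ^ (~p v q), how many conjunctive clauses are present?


A CNF formula is a conjunction of clauses.
Clauses are separated by ^.
Counting the conjuncts: 8 clauses.

8


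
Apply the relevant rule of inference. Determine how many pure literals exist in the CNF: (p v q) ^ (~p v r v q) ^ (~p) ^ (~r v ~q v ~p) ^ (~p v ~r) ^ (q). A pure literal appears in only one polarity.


Check each variable for pure literal status:
p: mixed (not pure)
q: mixed (not pure)
r: mixed (not pure)
Pure literal count = 0

0


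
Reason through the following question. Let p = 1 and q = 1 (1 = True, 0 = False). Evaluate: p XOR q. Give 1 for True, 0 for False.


p = 1, q = 1
Operation: p XOR q
Evaluate: 1 XOR 1 = 0

0


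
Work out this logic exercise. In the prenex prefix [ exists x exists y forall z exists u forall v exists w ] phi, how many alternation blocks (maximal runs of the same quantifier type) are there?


Quantifier-type sequence: E E A E A E  (A=forall, E=exists)
Group into maximal same-type runs:
  Ex2 | Ax1 | Ex1 | Ax1 | Ex1
Number of blocks = 5

5


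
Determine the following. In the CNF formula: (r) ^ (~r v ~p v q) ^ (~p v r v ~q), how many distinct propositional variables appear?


Identify each variable that appears in the formula.
Variables found: p, q, r
Count = 3

3


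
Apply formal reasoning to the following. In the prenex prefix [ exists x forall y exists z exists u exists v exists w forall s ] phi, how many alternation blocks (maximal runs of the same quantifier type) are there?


Quantifier-type sequence: E A E E E E A  (A=forall, E=exists)
Group into maximal same-type runs:
  Ex1 | Ax1 | Ex4 | Ax1
Number of blocks = 4

4


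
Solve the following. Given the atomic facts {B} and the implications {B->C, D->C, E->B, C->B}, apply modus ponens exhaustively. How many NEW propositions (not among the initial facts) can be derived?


Initial facts: {B}
Apply modus ponens to closure:
  B and B->C  =>  C
Final known: {B, C}
New propositions: {C}
Count = 1

1


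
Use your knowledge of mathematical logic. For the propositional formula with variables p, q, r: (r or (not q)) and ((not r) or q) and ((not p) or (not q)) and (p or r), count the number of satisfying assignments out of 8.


Evaluate all 8 assignments for p, q, r:
p=0, q=0, r=0: 0
p=0, q=0, r=1: 0
p=0, q=1, r=0: 0
p=0, q=1, r=1: 1
p=1, q=0, r=0: 1
p=1, q=0, r=1: 0
p=1, q=1, r=0: 0
p=1, q=1, r=1: 0
Satisfying count = 2

2


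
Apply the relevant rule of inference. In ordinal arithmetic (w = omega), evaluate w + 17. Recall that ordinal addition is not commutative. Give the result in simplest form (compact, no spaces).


Compute w + 17.
Ordinal + is associative but NOT commutative; for finite n>0, n + w = w but w + n stays w+n.
w + 17 is already in normal form (a successor ordinal beyond w).
Result = w+17

w+17


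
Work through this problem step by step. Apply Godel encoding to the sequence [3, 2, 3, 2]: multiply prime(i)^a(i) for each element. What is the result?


Encode each element as an exponent of the corresponding prime:
  2^3 = 8
  3^2 = 9
  5^3 = 125
  7^2 = 49
Product = 8 * 9 * 125 * 49 = 441000

441000


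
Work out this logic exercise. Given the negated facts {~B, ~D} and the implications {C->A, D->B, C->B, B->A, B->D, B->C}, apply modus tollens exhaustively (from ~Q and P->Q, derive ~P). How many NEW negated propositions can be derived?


Initial negated facts: {~B, ~D}
Apply modus tollens to closure:
  ~B and C->B  =>  ~C
Final negated: {~B, ~C, ~D}
New negations: {~C}
Count = 1

1


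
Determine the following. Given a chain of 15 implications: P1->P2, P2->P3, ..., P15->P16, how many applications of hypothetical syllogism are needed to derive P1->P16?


With 15 implications in a chain connecting 16 propositions:
P1->P2, P2->P3, ..., P15->P16
Steps needed = (number of implications) - 1 = 15 - 1 = 14

14


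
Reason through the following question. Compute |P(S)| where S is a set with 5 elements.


The power set of a set with n elements has 2^n elements.
|P(S)| = 2^5 = 32

32


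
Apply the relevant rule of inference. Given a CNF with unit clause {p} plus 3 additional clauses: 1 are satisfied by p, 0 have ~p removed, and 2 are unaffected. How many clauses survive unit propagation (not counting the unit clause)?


Satisfied (removed): 1
Shortened (remain): 0
Unchanged (remain): 2
Remaining = 0 + 2 = 2

2


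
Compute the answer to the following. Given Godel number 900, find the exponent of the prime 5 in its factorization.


Factorize 900 by dividing by 5 repeatedly.
Division steps: 5 divides 900 exactly 2 time(s).
Exponent of 5 = 2

2


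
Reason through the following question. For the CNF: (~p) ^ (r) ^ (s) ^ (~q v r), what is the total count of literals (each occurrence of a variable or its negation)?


Counting literals in each clause:
Clause 1: 1 literal(s)
Clause 2: 1 literal(s)
Clause 3: 1 literal(s)
Clause 4: 2 literal(s)
Total = 5

5


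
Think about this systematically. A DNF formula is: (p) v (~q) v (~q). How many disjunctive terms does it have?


A DNF formula is a disjunction of terms (conjunctions).
Terms are separated by v.
Counting the disjuncts: 3 terms.

3


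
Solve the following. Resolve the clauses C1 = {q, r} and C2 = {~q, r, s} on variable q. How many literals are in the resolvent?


Remove q from C1 and ~q from C2.
C1 remainder: {r}
C2 remainder: {r, s}
Union (resolvent): {r, s}
Resolvent has 2 literal(s).

2


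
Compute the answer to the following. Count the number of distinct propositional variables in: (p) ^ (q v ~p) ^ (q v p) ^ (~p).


Identify each variable that appears in the formula.
Variables found: p, q
Count = 2

2


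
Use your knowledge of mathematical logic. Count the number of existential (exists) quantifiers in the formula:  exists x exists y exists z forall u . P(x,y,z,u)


Quantifier prefix: exists x exists y exists z forall u
Mark each quantifier type:
  E E E U
Universal count = 1, Existential count = 3
Asked for existential (exists) quantifiers: 3

3


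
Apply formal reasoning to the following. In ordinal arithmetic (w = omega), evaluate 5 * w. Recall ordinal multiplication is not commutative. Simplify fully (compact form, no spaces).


Compute 5 * w.
Ordinal * is associative and left-distributive over +, but NOT commutative; for finite n>1, n*w = w but w*n stays w*n.
For finite n>0, n * w = sup{n*k : k<w} = w. So 5 * w = w.
Result = w

w


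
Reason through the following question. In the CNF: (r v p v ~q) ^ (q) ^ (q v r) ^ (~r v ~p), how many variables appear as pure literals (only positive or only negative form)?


Check each variable for pure literal status:
p: mixed (not pure)
q: mixed (not pure)
r: mixed (not pure)
Pure literal count = 0

0


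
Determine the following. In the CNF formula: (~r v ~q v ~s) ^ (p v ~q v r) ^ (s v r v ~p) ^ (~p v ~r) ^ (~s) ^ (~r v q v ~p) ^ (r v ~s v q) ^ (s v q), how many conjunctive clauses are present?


A CNF formula is a conjunction of clauses.
Clauses are separated by ^.
Counting the conjuncts: 8 clauses.

8


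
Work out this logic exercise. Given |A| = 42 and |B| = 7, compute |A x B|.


The Cartesian product A x B contains all ordered pairs (a, b).
|A x B| = |A| * |B| = 42 * 7 = 294

294


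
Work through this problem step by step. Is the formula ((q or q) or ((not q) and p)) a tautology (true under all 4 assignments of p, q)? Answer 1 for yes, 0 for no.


Check all 4 assignments:
p=0, q=0: 0
p=0, q=1: 1
p=1, q=0: 1
p=1, q=1: 1
Satisfying count = 3/4.
Tautology iff count = 4: no.

0


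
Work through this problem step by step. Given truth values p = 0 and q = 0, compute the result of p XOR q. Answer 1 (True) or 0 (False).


p = 0, q = 0
Operation: p XOR q
Evaluate: 0 XOR 0 = 0

0


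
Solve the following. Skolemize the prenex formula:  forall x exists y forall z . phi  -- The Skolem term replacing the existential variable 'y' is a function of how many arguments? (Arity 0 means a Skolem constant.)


Quantifier prefix: forall x exists y forall z
'y' is existentially quantified at position 2.
Universal variables preceding it: x
Skolem function arity = 1

1


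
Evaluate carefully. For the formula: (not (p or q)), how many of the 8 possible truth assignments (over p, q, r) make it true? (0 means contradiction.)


Check all 8 assignments:
p=0, q=0, r=0: 1
p=0, q=0, r=1: 1
p=0, q=1, r=0: 0
p=0, q=1, r=1: 0
p=1, q=0, r=0: 0
p=1, q=0, r=1: 0
p=1, q=1, r=0: 0
p=1, q=1, r=1: 0
Count of True = 2

2


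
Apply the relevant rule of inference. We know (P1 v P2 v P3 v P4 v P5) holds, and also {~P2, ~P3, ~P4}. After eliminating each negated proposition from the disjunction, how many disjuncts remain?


Original disjuncts (5): P1, P2, P3, P4, P5
Negated (eliminate): ~P2, ~P3, ~P4
Remaining disjuncts: P1, P5
Count = 5 - 3 = 2

2


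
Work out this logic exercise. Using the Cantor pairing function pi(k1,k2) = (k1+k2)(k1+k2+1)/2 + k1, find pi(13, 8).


k1 + k2 = 21
(k1+k2)(k1+k2+1)/2 = 21 * 22 / 2 = 231
pi = 231 + 13 = 244

244


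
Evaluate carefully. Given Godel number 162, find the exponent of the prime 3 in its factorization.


Factorize 162 by dividing by 3 repeatedly.
Division steps: 3 divides 162 exactly 4 time(s).
Exponent of 3 = 4

4


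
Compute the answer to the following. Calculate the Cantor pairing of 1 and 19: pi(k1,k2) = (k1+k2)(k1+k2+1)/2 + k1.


k1 + k2 = 20
(k1+k2)(k1+k2+1)/2 = 20 * 21 / 2 = 210
pi = 210 + 1 = 211

211


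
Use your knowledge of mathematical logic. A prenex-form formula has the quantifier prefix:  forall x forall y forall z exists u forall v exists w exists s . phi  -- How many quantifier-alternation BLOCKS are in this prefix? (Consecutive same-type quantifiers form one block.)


Quantifier-type sequence: A A A E A E E  (A=forall, E=exists)
Group into maximal same-type runs:
  Ax3 | Ex1 | Ax1 | Ex2
Number of blocks = 4

4


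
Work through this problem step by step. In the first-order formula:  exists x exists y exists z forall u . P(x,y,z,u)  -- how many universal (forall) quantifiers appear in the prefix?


Quantifier prefix: exists x exists y exists z forall u
Mark each quantifier type:
  E E E U
Universal count = 1, Existential count = 3
Asked for universal (forall) quantifiers: 1

1


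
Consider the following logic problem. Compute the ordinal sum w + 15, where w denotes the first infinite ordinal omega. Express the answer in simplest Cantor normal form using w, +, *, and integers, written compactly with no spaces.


Compute w + 15.
Ordinal + is associative but NOT commutative; for finite n>0, n + w = w but w + n stays w+n.
w + 15 is already in normal form (a successor ordinal beyond w).
Result = w+15

w+15


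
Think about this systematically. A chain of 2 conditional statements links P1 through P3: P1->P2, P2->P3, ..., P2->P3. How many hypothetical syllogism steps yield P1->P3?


With 2 implications in a chain connecting 3 propositions:
P1->P2, P2->P3, ..., P2->P3
Steps needed = (number of implications) - 1 = 2 - 1 = 1

1


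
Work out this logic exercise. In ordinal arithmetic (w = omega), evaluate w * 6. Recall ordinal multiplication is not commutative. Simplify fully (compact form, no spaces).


Compute w * 6.
Ordinal * is associative and left-distributive over +, but NOT commutative; for finite n>1, n*w = w but w*n stays w*n.
w * 6 means 6 copies of w concatenated: w*6.
Result = w*6

w*6


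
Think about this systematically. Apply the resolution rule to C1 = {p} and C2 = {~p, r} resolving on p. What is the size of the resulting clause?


Remove p from C1 and ~p from C2.
C1 remainder: {}
C2 remainder: {r}
Union (resolvent): {r}
Resolvent has 1 literal(s).

1


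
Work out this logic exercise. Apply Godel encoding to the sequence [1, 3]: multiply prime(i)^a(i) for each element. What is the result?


Encode each element as an exponent of the corresponding prime:
  2^1 = 2
  3^3 = 27
Product = 2 * 27 = 54

54


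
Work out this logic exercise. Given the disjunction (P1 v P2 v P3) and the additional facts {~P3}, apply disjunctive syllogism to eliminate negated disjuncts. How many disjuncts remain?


Original disjuncts (3): P1, P2, P3
Negated (eliminate): ~P3
Remaining disjuncts: P1, P2
Count = 3 - 1 = 2

2


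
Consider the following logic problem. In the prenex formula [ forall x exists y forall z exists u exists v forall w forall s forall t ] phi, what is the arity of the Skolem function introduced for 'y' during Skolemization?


Quantifier prefix: forall x exists y forall z exists u exists v forall w forall s forall t
'y' is existentially quantified at position 2.
Universal variables preceding it: x
Skolem function arity = 1

1


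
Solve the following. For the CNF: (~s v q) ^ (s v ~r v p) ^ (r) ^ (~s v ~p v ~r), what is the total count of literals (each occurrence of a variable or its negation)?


Counting literals in each clause:
Clause 1: 2 literal(s)
Clause 2: 3 literal(s)
Clause 3: 1 literal(s)
Clause 4: 3 literal(s)
Total = 9

9


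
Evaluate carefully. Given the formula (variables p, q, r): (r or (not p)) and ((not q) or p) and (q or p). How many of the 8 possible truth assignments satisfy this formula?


Evaluate all 8 assignments for p, q, r:
p=0, q=0, r=0: 0
p=0, q=0, r=1: 0
p=0, q=1, r=0: 0
p=0, q=1, r=1: 0
p=1, q=0, r=0: 0
p=1, q=0, r=1: 1
p=1, q=1, r=0: 0
p=1, q=1, r=1: 1
Satisfying count = 2

2


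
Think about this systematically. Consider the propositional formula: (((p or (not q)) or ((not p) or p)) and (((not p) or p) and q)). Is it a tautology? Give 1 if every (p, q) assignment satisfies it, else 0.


Check all 4 assignments:
p=0, q=0: 0
p=0, q=1: 1
p=1, q=0: 0
p=1, q=1: 1
Satisfying count = 2/4.
Tautology iff count = 4: no.

0


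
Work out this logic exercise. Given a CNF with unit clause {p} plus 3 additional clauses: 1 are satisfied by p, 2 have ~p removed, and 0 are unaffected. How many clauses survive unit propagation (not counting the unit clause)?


Satisfied (removed): 1
Shortened (remain): 2
Unchanged (remain): 0
Remaining = 2 + 0 = 2

2


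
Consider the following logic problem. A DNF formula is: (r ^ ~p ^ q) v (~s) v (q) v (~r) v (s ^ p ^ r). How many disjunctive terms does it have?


A DNF formula is a disjunction of terms (conjunctions).
Terms are separated by v.
Counting the disjuncts: 5 terms.

5


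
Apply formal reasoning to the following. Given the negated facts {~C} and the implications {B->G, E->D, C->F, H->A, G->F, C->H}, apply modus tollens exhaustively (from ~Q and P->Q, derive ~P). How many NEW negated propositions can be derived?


Initial negated facts: {~C}
Apply modus tollens to closure:
  (no implication fires)
Final negated: {~C}
New negations: {(none)}
Count = 0

0


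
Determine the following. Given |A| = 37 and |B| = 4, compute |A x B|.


The Cartesian product A x B contains all ordered pairs (a, b).
|A x B| = |A| * |B| = 37 * 4 = 148

148


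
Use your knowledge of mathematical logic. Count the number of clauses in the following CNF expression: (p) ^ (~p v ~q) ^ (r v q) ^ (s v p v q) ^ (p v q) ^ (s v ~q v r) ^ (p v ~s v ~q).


A CNF formula is a conjunction of clauses.
Clauses are separated by ^.
Counting the conjuncts: 7 clauses.

7


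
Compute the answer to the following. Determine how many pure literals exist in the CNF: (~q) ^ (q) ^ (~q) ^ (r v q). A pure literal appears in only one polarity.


Check each variable for pure literal status:
p: absent (not pure)
q: mixed (not pure)
r: pure positive
Pure literal count = 1

1


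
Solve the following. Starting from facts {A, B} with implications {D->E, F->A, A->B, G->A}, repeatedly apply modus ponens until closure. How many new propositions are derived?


Initial facts: {A, B}
Apply modus ponens to closure:
  (no implication fires)
Final known: {A, B}
New propositions: {(none)}
Count = 0

0


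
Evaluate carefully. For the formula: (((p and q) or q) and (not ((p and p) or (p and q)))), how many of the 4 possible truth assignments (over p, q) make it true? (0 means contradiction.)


Check all 4 assignments:
p=0, q=0: 0
p=0, q=1: 1
p=1, q=0: 0
p=1, q=1: 0
Count of True = 1

1


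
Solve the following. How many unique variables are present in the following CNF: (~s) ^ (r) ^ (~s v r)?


Identify each variable that appears in the formula.
Variables found: r, s
Count = 2

2


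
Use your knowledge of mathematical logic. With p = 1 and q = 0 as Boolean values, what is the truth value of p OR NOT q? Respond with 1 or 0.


p = 1, q = 0
Operation: p OR NOT q
Evaluate: 1 OR NOT 0 = 1

1


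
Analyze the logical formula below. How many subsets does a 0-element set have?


The power set of a set with n elements has 2^n elements.
|P(S)| = 2^0 = 1

1


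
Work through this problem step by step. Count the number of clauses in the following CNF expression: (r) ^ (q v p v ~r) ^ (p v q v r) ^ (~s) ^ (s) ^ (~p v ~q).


A CNF formula is a conjunction of clauses.
Clauses are separated by ^.
Counting the conjuncts: 6 clauses.

6


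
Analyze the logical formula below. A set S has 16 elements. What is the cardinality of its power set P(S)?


The power set of a set with n elements has 2^n elements.
|P(S)| = 2^16 = 65536

65536


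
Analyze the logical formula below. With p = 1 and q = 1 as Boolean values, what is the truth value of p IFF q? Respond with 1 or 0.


p = 1, q = 1
Operation: p IFF q
Evaluate: 1 IFF 1 = 1

1


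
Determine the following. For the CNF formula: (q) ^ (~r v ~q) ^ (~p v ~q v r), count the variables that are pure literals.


Check each variable for pure literal status:
p: pure negative
q: mixed (not pure)
r: mixed (not pure)
Pure literal count = 1

1


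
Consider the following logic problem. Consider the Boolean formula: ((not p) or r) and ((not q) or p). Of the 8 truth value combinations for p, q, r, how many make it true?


Evaluate all 8 assignments for p, q, r:
p=0, q=0, r=0: 1
p=0, q=0, r=1: 1
p=0, q=1, r=0: 0
p=0, q=1, r=1: 0
p=1, q=0, r=0: 0
p=1, q=0, r=1: 1
p=1, q=1, r=0: 0
p=1, q=1, r=1: 1
Satisfying count = 4

4


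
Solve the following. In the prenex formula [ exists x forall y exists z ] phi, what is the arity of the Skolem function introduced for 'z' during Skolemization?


Quantifier prefix: exists x forall y exists z
'z' is existentially quantified at position 3.
Universal variables preceding it: y
Skolem function arity = 1

1


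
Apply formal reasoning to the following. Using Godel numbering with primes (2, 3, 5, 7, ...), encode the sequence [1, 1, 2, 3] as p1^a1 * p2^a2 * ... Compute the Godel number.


Encode each element as an exponent of the corresponding prime:
  2^1 = 2
  3^1 = 3
  5^2 = 25
  7^3 = 343
Product = 2 * 3 * 25 * 343 = 51450

51450


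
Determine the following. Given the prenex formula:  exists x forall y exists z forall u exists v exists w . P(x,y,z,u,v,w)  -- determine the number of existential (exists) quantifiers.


Quantifier prefix: exists x forall y exists z forall u exists v exists w
Mark each quantifier type:
  E U E U E E
Universal count = 2, Existential count = 4
Asked for existential (exists) quantifiers: 4

4


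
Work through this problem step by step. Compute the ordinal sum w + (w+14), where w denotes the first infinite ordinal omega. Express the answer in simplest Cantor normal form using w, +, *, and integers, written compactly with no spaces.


Compute w + (w+14).
Ordinal + is associative but NOT commutative; for finite n>0, n + w = w but w + n stays w+n.
w + (w+14) = (w+w) + 14 = w*2+14.
Result = w*2+14

w*2+14


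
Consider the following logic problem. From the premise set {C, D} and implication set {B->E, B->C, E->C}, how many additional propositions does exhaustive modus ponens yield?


Initial facts: {C, D}
Apply modus ponens to closure:
  (no implication fires)
Final known: {C, D}
New propositions: {(none)}
Count = 0

0


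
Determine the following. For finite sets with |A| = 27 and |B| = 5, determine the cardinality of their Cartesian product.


The Cartesian product A x B contains all ordered pairs (a, b).
|A x B| = |A| * |B| = 27 * 5 = 135

135


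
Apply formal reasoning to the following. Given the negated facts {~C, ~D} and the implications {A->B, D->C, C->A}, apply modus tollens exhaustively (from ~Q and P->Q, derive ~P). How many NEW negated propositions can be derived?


Initial negated facts: {~C, ~D}
Apply modus tollens to closure:
  (no implication fires)
Final negated: {~C, ~D}
New negations: {(none)}
Count = 0

0


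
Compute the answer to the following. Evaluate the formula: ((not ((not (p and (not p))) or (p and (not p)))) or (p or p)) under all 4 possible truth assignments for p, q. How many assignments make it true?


Check all 4 assignments:
p=0, q=0: 0
p=0, q=1: 0
p=1, q=0: 1
p=1, q=1: 1
Count of True = 2

2


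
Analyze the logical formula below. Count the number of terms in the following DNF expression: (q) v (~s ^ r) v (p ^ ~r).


A DNF formula is a disjunction of terms (conjunctions).
Terms are separated by v.
Counting the disjuncts: 3 terms.

3


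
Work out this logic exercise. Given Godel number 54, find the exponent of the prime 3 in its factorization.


Factorize 54 by dividing by 3 repeatedly.
Division steps: 3 divides 54 exactly 3 time(s).
Exponent of 3 = 3

3


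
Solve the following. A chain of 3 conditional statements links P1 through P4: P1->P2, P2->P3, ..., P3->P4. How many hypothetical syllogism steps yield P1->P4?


With 3 implications in a chain connecting 4 propositions:
P1->P2, P2->P3, ..., P3->P4
Steps needed = (number of implications) - 1 = 3 - 1 = 2

2


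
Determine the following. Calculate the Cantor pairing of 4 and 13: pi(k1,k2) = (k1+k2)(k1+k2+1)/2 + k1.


k1 + k2 = 17
(k1+k2)(k1+k2+1)/2 = 17 * 18 / 2 = 153
pi = 153 + 4 = 157

157


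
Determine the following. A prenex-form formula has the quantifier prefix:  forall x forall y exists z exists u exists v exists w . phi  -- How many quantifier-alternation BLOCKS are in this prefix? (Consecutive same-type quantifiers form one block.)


Quantifier-type sequence: A A E E E E  (A=forall, E=exists)
Group into maximal same-type runs:
  Ax2 | Ex4
Number of blocks = 2

2


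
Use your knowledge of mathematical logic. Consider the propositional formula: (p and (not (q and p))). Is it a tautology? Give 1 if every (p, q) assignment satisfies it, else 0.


Check all 4 assignments:
p=0, q=0: 0
p=0, q=1: 0
p=1, q=0: 1
p=1, q=1: 0
Satisfying count = 1/4.
Tautology iff count = 4: no.

0


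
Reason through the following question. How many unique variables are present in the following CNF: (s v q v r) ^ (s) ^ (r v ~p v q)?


Identify each variable that appears in the formula.
Variables found: p, q, r, s
Count = 4

4


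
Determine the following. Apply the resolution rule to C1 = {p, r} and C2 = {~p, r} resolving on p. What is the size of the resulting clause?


Remove p from C1 and ~p from C2.
C1 remainder: {r}
C2 remainder: {r}
Union (resolvent): {r}
Resolvent has 1 literal(s).

1


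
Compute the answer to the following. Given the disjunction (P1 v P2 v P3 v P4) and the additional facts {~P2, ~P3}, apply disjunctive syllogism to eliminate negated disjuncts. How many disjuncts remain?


Original disjuncts (4): P1, P2, P3, P4
Negated (eliminate): ~P2, ~P3
Remaining disjuncts: P1, P4
Count = 4 - 2 = 2

2


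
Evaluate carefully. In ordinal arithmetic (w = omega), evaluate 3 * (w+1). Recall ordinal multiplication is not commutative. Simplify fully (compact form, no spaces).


Compute 3 * (w+1).
Ordinal * is associative and left-distributive over +, but NOT commutative; for finite n>1, n*w = w but w*n stays w*n.
By left-distributivity: 3 * (w+1) = 3*w + 3*1 = w + 3 = w+3.
Result = w+3

w+3


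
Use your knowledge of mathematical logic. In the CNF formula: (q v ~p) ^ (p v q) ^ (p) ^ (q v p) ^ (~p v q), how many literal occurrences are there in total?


Counting literals in each clause:
Clause 1: 2 literal(s)
Clause 2: 2 literal(s)
Clause 3: 1 literal(s)
Clause 4: 2 literal(s)
Clause 5: 2 literal(s)
Total = 9

9


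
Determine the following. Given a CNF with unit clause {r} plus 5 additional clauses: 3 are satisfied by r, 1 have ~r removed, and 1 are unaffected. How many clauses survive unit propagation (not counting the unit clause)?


Satisfied (removed): 3
Shortened (remain): 1
Unchanged (remain): 1
Remaining = 1 + 1 = 2

2


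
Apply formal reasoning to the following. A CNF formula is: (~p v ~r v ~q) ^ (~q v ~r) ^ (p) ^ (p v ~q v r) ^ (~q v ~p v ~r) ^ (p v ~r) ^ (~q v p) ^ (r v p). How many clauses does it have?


A CNF formula is a conjunction of clauses.
Clauses are separated by ^.
Counting the conjuncts: 8 clauses.

8


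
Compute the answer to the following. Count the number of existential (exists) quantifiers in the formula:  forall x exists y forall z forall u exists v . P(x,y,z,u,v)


Quantifier prefix: forall x exists y forall z forall u exists v
Mark each quantifier type:
  U E U U E
Universal count = 3, Existential count = 2
Asked for existential (exists) quantifiers: 2

2


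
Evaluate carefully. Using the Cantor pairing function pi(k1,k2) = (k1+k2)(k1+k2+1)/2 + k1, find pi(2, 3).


k1 + k2 = 5
(k1+k2)(k1+k2+1)/2 = 5 * 6 / 2 = 15
pi = 15 + 2 = 17

17


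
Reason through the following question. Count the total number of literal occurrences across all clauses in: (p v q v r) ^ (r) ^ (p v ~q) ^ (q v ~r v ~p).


Counting literals in each clause:
Clause 1: 3 literal(s)
Clause 2: 1 literal(s)
Clause 3: 2 literal(s)
Clause 4: 3 literal(s)
Total = 9

9


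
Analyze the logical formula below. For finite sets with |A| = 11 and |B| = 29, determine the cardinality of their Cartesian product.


The Cartesian product A x B contains all ordered pairs (a, b).
|A x B| = |A| * |B| = 11 * 29 = 319

319


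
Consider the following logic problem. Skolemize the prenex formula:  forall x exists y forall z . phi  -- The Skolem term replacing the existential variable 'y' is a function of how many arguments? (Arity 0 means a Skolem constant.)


Quantifier prefix: forall x exists y forall z
'y' is existentially quantified at position 2.
Universal variables preceding it: x
Skolem function arity = 1

1


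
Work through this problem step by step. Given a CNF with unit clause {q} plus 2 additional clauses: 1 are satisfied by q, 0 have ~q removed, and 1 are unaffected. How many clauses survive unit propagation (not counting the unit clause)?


Satisfied (removed): 1
Shortened (remain): 0
Unchanged (remain): 1
Remaining = 0 + 1 = 1

1


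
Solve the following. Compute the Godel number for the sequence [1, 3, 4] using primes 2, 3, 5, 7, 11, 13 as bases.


Encode each element as an exponent of the corresponding prime:
  2^1 = 2
  3^3 = 27
  5^4 = 625
Product = 2 * 27 * 625 = 33750

33750


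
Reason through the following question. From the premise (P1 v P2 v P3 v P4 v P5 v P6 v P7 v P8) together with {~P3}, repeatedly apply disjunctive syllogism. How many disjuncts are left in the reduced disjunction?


Original disjuncts (8): P1, P2, P3, P4, P5, P6, P7, P8
Negated (eliminate): ~P3
Remaining disjuncts: P1, P2, P4, P5, P6, P7, P8
Count = 8 - 1 = 7

7


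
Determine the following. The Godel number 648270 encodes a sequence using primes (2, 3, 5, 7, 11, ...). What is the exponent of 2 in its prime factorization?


Factorize 648270 by dividing by 2 repeatedly.
Division steps: 2 divides 648270 exactly 1 time(s).
Exponent of 2 = 1

1


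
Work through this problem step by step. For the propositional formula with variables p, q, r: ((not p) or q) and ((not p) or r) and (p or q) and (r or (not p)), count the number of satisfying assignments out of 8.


Evaluate all 8 assignments for p, q, r:
p=0, q=0, r=0: 0
p=0, q=0, r=1: 0
p=0, q=1, r=0: 1
p=0, q=1, r=1: 1
p=1, q=0, r=0: 0
p=1, q=0, r=1: 0
p=1, q=1, r=0: 0
p=1, q=1, r=1: 1
Satisfying count = 3

3


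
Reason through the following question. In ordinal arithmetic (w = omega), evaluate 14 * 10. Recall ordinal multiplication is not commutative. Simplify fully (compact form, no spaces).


Compute 14 * 10.
Ordinal * is associative and left-distributive over +, but NOT commutative; for finite n>1, n*w = w but w*n stays w*n.
Both finite; ordinal * agrees with natural *: 14 * 10 = 140.
Result = 140

140


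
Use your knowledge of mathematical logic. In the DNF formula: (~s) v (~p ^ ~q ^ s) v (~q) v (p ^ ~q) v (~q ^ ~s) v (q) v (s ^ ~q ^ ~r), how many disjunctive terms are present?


A DNF formula is a disjunction of terms (conjunctions).
Terms are separated by v.
Counting the disjuncts: 7 terms.

7


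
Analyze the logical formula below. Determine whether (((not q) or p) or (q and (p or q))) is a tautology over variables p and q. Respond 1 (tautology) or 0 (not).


Check all 4 assignments:
p=0, q=0: 1
p=0, q=1: 1
p=1, q=0: 1
p=1, q=1: 1
Satisfying count = 4/4.
Tautology iff count = 4: yes.

1


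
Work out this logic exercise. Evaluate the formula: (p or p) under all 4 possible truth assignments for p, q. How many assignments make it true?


Check all 4 assignments:
p=0, q=0: 0
p=0, q=1: 0
p=1, q=0: 1
p=1, q=1: 1
Count of True = 2

2


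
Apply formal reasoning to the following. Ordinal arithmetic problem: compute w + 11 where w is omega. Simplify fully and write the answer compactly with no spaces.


Compute w + 11.
Ordinal + is associative but NOT commutative; for finite n>0, n + w = w but w + n stays w+n.
w + 11 is already in normal form (a successor ordinal beyond w).
Result = w+11

w+11


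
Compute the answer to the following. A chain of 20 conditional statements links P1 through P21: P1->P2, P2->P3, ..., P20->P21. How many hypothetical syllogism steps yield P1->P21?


With 20 implications in a chain connecting 21 propositions:
P1->P2, P2->P3, ..., P20->P21
Steps needed = (number of implications) - 1 = 20 - 1 = 19

19


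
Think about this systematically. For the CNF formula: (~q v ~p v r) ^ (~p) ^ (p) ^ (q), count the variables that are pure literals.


Check each variable for pure literal status:
p: mixed (not pure)
q: mixed (not pure)
r: pure positive
Pure literal count = 1

1


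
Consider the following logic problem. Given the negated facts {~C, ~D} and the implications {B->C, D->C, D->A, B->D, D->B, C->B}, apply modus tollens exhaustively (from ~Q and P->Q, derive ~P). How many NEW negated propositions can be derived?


Initial negated facts: {~C, ~D}
Apply modus tollens to closure:
  ~C and B->C  =>  ~B
Final negated: {~B, ~C, ~D}
New negations: {~B}
Count = 1

1


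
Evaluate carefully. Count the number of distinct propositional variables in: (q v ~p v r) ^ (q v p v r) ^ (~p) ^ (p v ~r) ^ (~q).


Identify each variable that appears in the formula.
Variables found: p, q, r
Count = 3

3


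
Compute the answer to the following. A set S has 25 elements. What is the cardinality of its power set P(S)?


The power set of a set with n elements has 2^n elements.
|P(S)| = 2^25 = 33554432

33554432


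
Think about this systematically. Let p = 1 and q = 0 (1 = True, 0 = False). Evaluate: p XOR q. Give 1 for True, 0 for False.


p = 1, q = 0
Operation: p XOR q
Evaluate: 1 XOR 0 = 1

1


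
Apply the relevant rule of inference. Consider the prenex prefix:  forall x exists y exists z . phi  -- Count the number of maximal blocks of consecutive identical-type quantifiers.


Quantifier-type sequence: A E E  (A=forall, E=exists)
Group into maximal same-type runs:
  Ax1 | Ex2
Number of blocks = 2

2


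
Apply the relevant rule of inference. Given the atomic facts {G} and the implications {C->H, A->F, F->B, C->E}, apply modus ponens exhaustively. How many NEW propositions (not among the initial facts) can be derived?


Initial facts: {G}
Apply modus ponens to closure:
  (no implication fires)
Final known: {G}
New propositions: {(none)}
Count = 0

0


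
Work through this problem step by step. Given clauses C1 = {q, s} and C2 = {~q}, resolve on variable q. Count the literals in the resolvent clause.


Remove q from C1 and ~q from C2.
C1 remainder: {s}
C2 remainder: {}
Union (resolvent): {s}
Resolvent has 1 literal(s).

1


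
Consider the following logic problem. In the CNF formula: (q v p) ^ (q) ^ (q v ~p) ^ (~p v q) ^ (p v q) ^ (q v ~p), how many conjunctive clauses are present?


A CNF formula is a conjunction of clauses.
Clauses are separated by ^.
Counting the conjuncts: 6 clauses.

6


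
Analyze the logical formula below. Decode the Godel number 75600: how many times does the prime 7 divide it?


Factorize 75600 by dividing by 7 repeatedly.
Division steps: 7 divides 75600 exactly 1 time(s).
Exponent of 7 = 1

1


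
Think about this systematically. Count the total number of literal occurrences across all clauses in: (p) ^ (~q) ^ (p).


Counting literals in each clause:
Clause 1: 1 literal(s)
Clause 2: 1 literal(s)
Clause 3: 1 literal(s)
Total = 3

3


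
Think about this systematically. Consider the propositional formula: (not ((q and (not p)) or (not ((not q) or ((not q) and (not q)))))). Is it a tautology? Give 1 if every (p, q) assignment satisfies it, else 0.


Check all 4 assignments:
p=0, q=0: 1
p=0, q=1: 0
p=1, q=0: 1
p=1, q=1: 0
Satisfying count = 2/4.
Tautology iff count = 4: no.

0


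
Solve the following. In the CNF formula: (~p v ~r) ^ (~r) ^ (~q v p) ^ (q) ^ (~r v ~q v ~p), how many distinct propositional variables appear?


Identify each variable that appears in the formula.
Variables found: p, q, r
Count = 3

3


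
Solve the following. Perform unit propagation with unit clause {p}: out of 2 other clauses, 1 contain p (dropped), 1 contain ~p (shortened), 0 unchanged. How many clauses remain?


Satisfied (removed): 1
Shortened (remain): 1
Unchanged (remain): 0
Remaining = 1 + 0 = 1

1


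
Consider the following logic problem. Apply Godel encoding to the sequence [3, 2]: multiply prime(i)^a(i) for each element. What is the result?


Encode each element as an exponent of the corresponding prime:
  2^3 = 8
  3^2 = 9
Product = 8 * 9 = 72

72


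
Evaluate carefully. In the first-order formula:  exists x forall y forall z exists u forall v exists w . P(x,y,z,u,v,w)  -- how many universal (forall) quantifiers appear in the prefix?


Quantifier prefix: exists x forall y forall z exists u forall v exists w
Mark each quantifier type:
  E U U E U E
Universal count = 3, Existential count = 3
Asked for universal (forall) quantifiers: 3

3


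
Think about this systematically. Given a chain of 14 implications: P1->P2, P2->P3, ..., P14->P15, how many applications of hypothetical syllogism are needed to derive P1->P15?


With 14 implications in a chain connecting 15 propositions:
P1->P2, P2->P3, ..., P14->P15
Steps needed = (number of implications) - 1 = 14 - 1 = 13

13


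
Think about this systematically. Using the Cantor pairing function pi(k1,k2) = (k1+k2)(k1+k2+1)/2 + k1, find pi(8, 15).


k1 + k2 = 23
(k1+k2)(k1+k2+1)/2 = 23 * 24 / 2 = 276
pi = 276 + 8 = 284

284


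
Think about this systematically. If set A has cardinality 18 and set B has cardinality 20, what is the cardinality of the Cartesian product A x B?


The Cartesian product A x B contains all ordered pairs (a, b).
|A x B| = |A| * |B| = 18 * 20 = 360

360


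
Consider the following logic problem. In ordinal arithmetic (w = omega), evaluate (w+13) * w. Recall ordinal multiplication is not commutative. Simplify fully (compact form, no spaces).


Compute (w+13) * w.
Ordinal * is associative and left-distributive over +, but NOT commutative; for finite n>1, n*w = w but w*n stays w*n.
(w+13) * w = sup{(w+13)*k : k<w} = sup{w*k+13} = w^2 (the +13 tail is absorbed in the limit).
Result = w^2

w^2


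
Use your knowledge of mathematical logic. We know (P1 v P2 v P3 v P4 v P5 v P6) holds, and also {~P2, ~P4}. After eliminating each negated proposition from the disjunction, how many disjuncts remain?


Original disjuncts (6): P1, P2, P3, P4, P5, P6
Negated (eliminate): ~P2, ~P4
Remaining disjuncts: P1, P3, P5, P6
Count = 6 - 2 = 4

4


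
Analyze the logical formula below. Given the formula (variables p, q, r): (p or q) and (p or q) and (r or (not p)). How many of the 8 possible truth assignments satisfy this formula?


Evaluate all 8 assignments for p, q, r:
p=0, q=0, r=0: 0
p=0, q=0, r=1: 0
p=0, q=1, r=0: 1
p=0, q=1, r=1: 1
p=1, q=0, r=0: 0
p=1, q=0, r=1: 1
p=1, q=1, r=0: 0
p=1, q=1, r=1: 1
Satisfying count = 4

4


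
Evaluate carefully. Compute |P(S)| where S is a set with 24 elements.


The power set of a set with n elements has 2^n elements.
|P(S)| = 2^24 = 16777216

16777216
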